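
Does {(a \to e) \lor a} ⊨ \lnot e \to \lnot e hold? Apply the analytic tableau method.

Yes

Initial set: {((a \to e) \lor a); \lnot (\lnot e \to \lnot e)}.
\lnot (\lnot e \to \lnot e): α-rule — add \lnot e, \lnot \lnot e.
× closes — contains both e and \lnot e.
All 1 branch closes.
Every branch closed, so the premises entail the conclusion.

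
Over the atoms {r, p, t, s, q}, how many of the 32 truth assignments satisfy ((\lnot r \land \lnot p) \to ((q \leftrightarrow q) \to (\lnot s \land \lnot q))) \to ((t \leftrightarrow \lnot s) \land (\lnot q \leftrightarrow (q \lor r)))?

Initial set: {(((\lnot r \land \lnot p) \to ((q \leftrightarrow q) \to (\lnot s \land \lnot q))) \to ((t \leftrightarrow \lnot s) \land (\lnot q \leftrightarrow (q \lor r))))}.
(((\lnot r \land \lnot p) \to ((q \leftrightarrow q) \to (\lnot s \land \lnot q))) \to ((t \leftrightarrow \lnot s) \land (\lnot q \leftrightarrow (q \lor r)))): β-rule — branch into \lnot ((\lnot r \land \lnot p) \to ((q \leftrightarrow q) \to (\lnot s \land \lnot q)))  //  ((t \leftrightarrow \lnot s) \land (\lnot q \leftrightarrow (q \lor r))).
  branch 1 (add \lnot ((\lnot r \land \lnot p) \to ((q \leftrightarrow q) \to (\lnot s \land \lnot q)))):
    \lnot ((\lnot r \land \lnot p) \to ((q \leftrightarrow q) \to (\lnot s \land \lnot q))): α-rule — add (\lnot r \land \lnot p), \lnot ((q \leftrightarrow q) \to (\lnot s \land \lnot q)).
    (\lnot r \land \lnot p): α-rule — add \lnot r, \lnot p.
    \lnot ((q \leftrightarrow q) \to (\lnot s \land \lnot q)): α-rule — add (q \leftrightarrow q), \lnot (\lnot s \land \lnot q).
    (q \leftrightarrow q): β-rule — branch into q, q  //  \lnot q, \lnot q.
      branch 1.1 (add q, q):
        \lnot (\lnot s \land \lnot q): β-rule — branch into \lnot \lnot s  //  \lnot \lnot q.
          branch 1.1.1 (add \lnot \lnot s):
            ○ open, literals {p=F, q=T, r=F, s=T}.
          branch 1.1.2 (add \lnot \lnot q):
            ○ open, literals {p=F, q=T, r=F}.
      branch 1.2 (add \lnot q, \lnot q):
        \lnot (\lnot s \land \lnot q): β-rule — branch into \lnot \lnot s  //  \lnot \lnot q.
          branch 1.2.1 (add \lnot \lnot s):
            ○ open, literals {p=F, q=F, r=F, s=T}.
          branch 1.2.2 (add \lnot \lnot q):
            × closes — contains both q and \lnot q.
  branch 2 (add ((t \leftrightarrow \lnot s) \land (\lnot q \leftrightarrow (q \lor r)))):
    ((t \leftrightarrow \lnot s) \land (\lnot q \leftrightarrow (q \lor r))): α-rule — add (t \leftrightarrow \lnot s), (\lnot q \leftrightarrow (q \lor r)).
    (t \leftrightarrow \lnot s): β-rule — branch into t, \lnot s  //  \lnot t, \lnot \lnot s.
      branch 2.1 (add t, \lnot s):
        (\lnot q \leftrightarrow (q \lor r)): β-rule — branch into \lnot q, (q \lor r)  //  \lnot \lnot q, \lnot (q \lor r).
          branch 2.1.1 (add \lnot q, (q \lor r)):
            (q \lor r): β-rule — branch into q  //  r.
              branch 2.1.1.1 (add q):
                × closes — contains both q and \lnot q.
              branch 2.1.1.2 (add r):
                ○ open, literals {q=F, r=T, s=F, t=T}.
          branch 2.1.2 (add \lnot \lnot q, \lnot (q \lor r)):
            \lnot (q \lor r): α-rule — add \lnot q, \lnot r.
            × closes — contains both q and \lnot q.
      branch 2.2 (add \lnot t, \lnot \lnot s):
        (\lnot q \leftrightarrow (q \lor r)): β-rule — branch into \lnot q, (q \lor r)  //  \lnot \lnot q, \lnot (q \lor r).
          branch 2.2.1 (add \lnot q, (q \lor r)):
            (q \lor r): β-rule — branch into q  //  r.
              branch 2.2.1.1 (add q):
                × closes — contains both q and \lnot q.
              branch 2.2.1.2 (add r):
                ○ open, literals {q=F, r=T, s=T, t=F}.
          branch 2.2.2 (add \lnot \lnot q, \lnot (q \lor r)):
            \lnot (q \lor r): α-rule — add \lnot q, \lnot r.
            × closes — contains both q and \lnot q.
5 branches closed, 5 open.
Each open branch fixes some atoms; the unmentioned ones are free. Counting distinct full assignments: branch {p=F, q=T, r=F, s=T} (t) contributes 2 new; branch {p=F, q=T, r=F} (t, s) contributes 2 new; branch {p=F, q=F, r=F, s=T} (t) contributes 2 new; branch {q=F, r=T, s=F, t=T} (p) contributes 2 new; branch {q=F, r=T, s=T, t=F} (p) contributes 2 new. Total: 10.

10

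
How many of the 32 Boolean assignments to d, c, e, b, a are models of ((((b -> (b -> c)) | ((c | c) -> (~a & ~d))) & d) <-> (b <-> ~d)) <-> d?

Initial set: {T (((((b -> (b -> c)) | ((c | c) -> (~a & ~d))) & d) <-> (b <-> ~d)) <-> d)}.
T (((((b -> (b -> c)) | ((c | c) -> (~a & ~d))) & d) <-> (b <-> ~d)) <-> d): β-rule — branch into T ((((b -> (b -> c)) | ((c | c) -> (~a & ~d))) & d) <-> (b <-> ~d)), T d  //  F ((((b -> (b -> c)) | ((c | c) -> (~a & ~d))) & d) <-> (b <-> ~d)), F d.
  branch 1 (add T ((((b -> (b -> c)) | ((c | c) -> (~a & ~d))) & d) <-> (b <-> ~d)), T d):
    T ((((b -> (b -> c)) | ((c | c) -> (~a & ~d))) & d) <-> (b <-> ~d)): β-rule — branch into T (((b -> (b -> c)) | ((c | c) -> (~a & ~d))) & d), T (b <-> ~d)  //  F (((b -> (b -> c)) | ((c | c) -> (~a & ~d))) & d), F (b <-> ~d).
      branch 1.1 (add T (((b -> (b -> c)) | ((c | c) -> (~a & ~d))) & d), T (b <-> ~d)):
        T (((b -> (b -> c)) | ((c | c) -> (~a & ~d))) & d): α-rule — add T ((b -> (b -> c)) | ((c | c) -> (~a & ~d))), T d.
        T (b <-> ~d): β-rule — branch into T b, T ~d  //  F b, F ~d.
          branch 1.1.1 (add T b, T ~d):
            × closes — contains both d and ~d.
          branch 1.1.2 (add F b, F ~d):
            T ((b -> (b -> c)) | ((c | c) -> (~a & ~d))): β-rule — branch into T (b -> (b -> c))  //  T ((c | c) -> (~a & ~d)).
              branch 1.1.2.1 (add T (b -> (b -> c))):
                T (b -> (b -> c)): β-rule — branch into F b  //  T (b -> c).
                  branch 1.1.2.1.1 (add F b):
                    ○ open, literals {b=0, d=1}.
                  branch 1.1.2.1.2 (add T (b -> c)):
                    T (b -> c): β-rule — branch into F b  //  T c.
                      branch 1.1.2.1.2.1 (add F b):
                        ○ open, literals {b=0, d=1}.
                      branch 1.1.2.1.2.2 (add T c):
                        ○ open, literals {b=0, c=1, d=1}.
              branch 1.1.2.2 (add T ((c | c) -> (~a & ~d))):
                T ((c | c) -> (~a & ~d)): β-rule — branch into F (c | c)  //  T (~a & ~d).
                  branch 1.1.2.2.1 (add F (c | c)):
                    F (c | c): α-rule — add F c, F c.
                    ○ open, literals {b=0, c=0, d=1}.
                  branch 1.1.2.2.2 (add T (~a & ~d)):
                    T (~a & ~d): α-rule — add T ~a, T ~d.
                    × closes — contains both d and ~d.
      branch 1.2 (add F (((b -> (b -> c)) | ((c | c) -> (~a & ~d))) & d), F (b <-> ~d)):
        F (((b -> (b -> c)) | ((c | c) -> (~a & ~d))) & d): β-rule — branch into F ((b -> (b -> c)) | ((c | c) -> (~a & ~d)))  //  F d.
          branch 1.2.1 (add F ((b -> (b -> c)) | ((c | c) -> (~a & ~d)))):
            F ((b -> (b -> c)) | ((c | c) -> (~a & ~d))): α-rule — add F (b -> (b -> c)), F ((c | c) -> (~a & ~d)).
            F (b -> (b -> c)): α-rule — add T b, F (b -> c).
            F ((c | c) -> (~a & ~d)): α-rule — add T (c | c), F (~a & ~d).
            F (b -> c): α-rule — add T b, F c.
            F (b <-> ~d): β-rule — branch into T b, F ~d  //  F b, T ~d.
              branch 1.2.1.1 (add T b, F ~d):
                T (c | c): β-rule — branch into T c  //  T c.
                  branch 1.2.1.1.1 (add T c):
                    × closes — contains both c and ~c.
                  branch 1.2.1.1.2 (add T c):
                    × closes — contains both c and ~c.
              branch 1.2.1.2 (add F b, T ~d):
                × closes — contains both b and ~b.
          branch 1.2.2 (add F d):
            × closes — contains both d and ~d.
  branch 2 (add F ((((b -> (b -> c)) | ((c | c) -> (~a & ~d))) & d) <-> (b <-> ~d)), F d):
    F ((((b -> (b -> c)) | ((c | c) -> (~a & ~d))) & d) <-> (b <-> ~d)): β-rule — branch into T (((b -> (b -> c)) | ((c | c) -> (~a & ~d))) & d), F (b <-> ~d)  //  F (((b -> (b -> c)) | ((c | c) -> (~a & ~d))) & d), T (b <-> ~d).
      branch 2.1 (add T (((b -> (b -> c)) | ((c | c) -> (~a & ~d))) & d), F (b <-> ~d)):
        T (((b -> (b -> c)) | ((c | c) -> (~a & ~d))) & d): α-rule — add T ((b -> (b -> c)) | ((c | c) -> (~a & ~d))), T d.
        × closes — contains both d and ~d.
      branch 2.2 (add F (((b -> (b -> c)) | ((c | c) -> (~a & ~d))) & d), T (b <-> ~d)):
        F (((b -> (b -> c)) | ((c | c) -> (~a & ~d))) & d): β-rule — branch into F ((b -> (b -> c)) | ((c | c) -> (~a & ~d)))  //  F d.
          branch 2.2.1 (add F ((b -> (b -> c)) | ((c | c) -> (~a & ~d)))):
            F ((b -> (b -> c)) | ((c | c) -> (~a & ~d))): α-rule — add F (b -> (b -> c)), F ((c | c) -> (~a & ~d)).
            F (b -> (b -> c)): α-rule — add T b, F (b -> c).
            F ((c | c) -> (~a & ~d)): α-rule — add T (c | c), F (~a & ~d).
            F (b -> c): α-rule — add T b, F c.
            T (b <-> ~d): β-rule — branch into T b, T ~d  //  F b, F ~d.
              branch 2.2.1.1 (add T b, T ~d):
                T (c | c): β-rule — branch into T c  //  T c.
                  branch 2.2.1.1.1 (add T c):
                    × closes — contains both c and ~c.
                  branch 2.2.1.1.2 (add T c):
                    × closes — contains both c and ~c.
              branch 2.2.1.2 (add F b, F ~d):
                × closes — contains both b and ~b.
          branch 2.2.2 (add F d):
            T (b <-> ~d): β-rule — branch into T b, T ~d  //  F b, F ~d.
              branch 2.2.2.1 (add T b, T ~d):
                ○ open, literals {b=1, d=0}.
              branch 2.2.2.2 (add F b, F ~d):
                × closes — contains both d and ~d.
11 branches closed, 5 open.
Each open branch fixes some atoms; the unmentioned ones are free. Counting distinct full assignments: branch {b=0, d=1} (c, e, a) contributes 8 new; branch {b=0, d=1} (c, e, a) contributes 0 new; branch {b=0, c=1, d=1} (e, a) contributes 0 new; branch {b=0, c=0, d=1} (e, a) contributes 0 new; branch {b=1, d=0} (c, e, a) contributes 8 new. Total: 16.

16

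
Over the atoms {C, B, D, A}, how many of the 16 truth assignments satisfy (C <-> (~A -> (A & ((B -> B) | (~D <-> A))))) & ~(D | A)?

2

Initial set: {((C <-> (~A -> (A & ((B -> B) | (~D <-> A))))) & ~(D | A))}.
((C <-> (~A -> (A & ((B -> B) | (~D <-> A))))) & ~(D | A)): α-rule — add (C <-> (~A -> (A & ((B -> B) | (~D <-> A))))), ~(D | A).
~(D | A): α-rule — add ~D, ~A.
(C <-> (~A -> (A & ((B -> B) | (~D <-> A))))): β-rule — branch into C, (~A -> (A & ((B -> B) | (~D <-> A))))  //  ~C, ~(~A -> (A & ((B -> B) | (~D <-> A)))).
  branch 1 (add C, (~A -> (A & ((B -> B) | (~D <-> A))))):
    (~A -> (A & ((B -> B) | (~D <-> A)))): β-rule — branch into ~~A  //  (A & ((B -> B) | (~D <-> A))).
      branch 1.1 (add ~~A):
        × closes — contains both A and ~A.
      branch 1.2 (add (A & ((B -> B) | (~D <-> A)))):
        (A & ((B -> B) | (~D <-> A))): α-rule — add A, ((B -> B) | (~D <-> A)).
        × closes — contains both A and ~A.
  branch 2 (add ~C, ~(~A -> (A & ((B -> B) | (~D <-> A))))):
    ~(~A -> (A & ((B -> B) | (~D <-> A)))): α-rule — add ~A, ~(A & ((B -> B) | (~D <-> A))).
    ~(A & ((B -> B) | (~D <-> A))): β-rule — branch into ~A  //  ~((B -> B) | (~D <-> A)).
      branch 2.1 (add ~A):
        ○ open, literals {A=F, C=F, D=F}.
      branch 2.2 (add ~((B -> B) | (~D <-> A))):
        ~((B -> B) | (~D <-> A)): α-rule — add ~(B -> B), ~(~D <-> A).
        ~(B -> B): α-rule — add B, ~B.
        × closes — contains both B and ~B.
3 branches closed, 1 open.
Each open branch fixes some atoms; the unmentioned ones are free. Counting distinct full assignments: branch {A=F, C=F, D=F} (B) contributes 2 new. Total: 2.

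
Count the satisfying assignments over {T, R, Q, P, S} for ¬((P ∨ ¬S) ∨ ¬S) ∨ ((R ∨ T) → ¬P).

20

Initial set: {(¬((P ∨ ¬S) ∨ ¬S) ∨ ((R ∨ T) → ¬P))}.
(¬((P ∨ ¬S) ∨ ¬S) ∨ ((R ∨ T) → ¬P)): β-rule — branch into ¬((P ∨ ¬S) ∨ ¬S)  //  ((R ∨ T) → ¬P).
  branch 1 (add ¬((P ∨ ¬S) ∨ ¬S)):
    ¬((P ∨ ¬S) ∨ ¬S): α-rule — add ¬(P ∨ ¬S), ¬¬S.
    ¬(P ∨ ¬S): α-rule — add ¬P, ¬¬S.
    ○ open, literals {P=F, S=T}.
  branch 2 (add ((R ∨ T) → ¬P)):
    ((R ∨ T) → ¬P): β-rule — branch into ¬(R ∨ T)  //  ¬P.
      branch 2.1 (add ¬(R ∨ T)):
        ¬(R ∨ T): α-rule — add ¬R, ¬T.
        ○ open, literals {R=F, T=F}.
      branch 2.2 (add ¬P):
        ○ open, literals {P=F}.
0 branches closed, 3 open.
Each open branch fixes some atoms; the unmentioned ones are free. Counting distinct full assignments: branch {P=F, S=T} (T, R, Q) contributes 8 new; branch {R=F, T=F} (Q, P, S) contributes 6 new; branch {P=F} (T, R, Q, S) contributes 6 new. Total: 20.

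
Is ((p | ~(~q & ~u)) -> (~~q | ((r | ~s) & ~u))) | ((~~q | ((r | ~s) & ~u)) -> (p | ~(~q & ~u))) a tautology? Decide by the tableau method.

Assume the negation and expand:
Initial set: {F (((p | ~(~q & ~u)) -> (~~q | ((r | ~s) & ~u))) | ((~~q | ((r | ~s) & ~u)) -> (p | ~(~q & ~u))))}.
F (((p | ~(~q & ~u)) -> (~~q | ((r | ~s) & ~u))) | ((~~q | ((r | ~s) & ~u)) -> (p | ~(~q & ~u)))): α-rule — add F ((p | ~(~q & ~u)) -> (~~q | ((r | ~s) & ~u))), F ((~~q | ((r | ~s) & ~u)) -> (p | ~(~q & ~u))).
F ((p | ~(~q & ~u)) -> (~~q | ((r | ~s) & ~u))): α-rule — add T (p | ~(~q & ~u)), F (~~q | ((r | ~s) & ~u)).
F ((~~q | ((r | ~s) & ~u)) -> (p | ~(~q & ~u))): α-rule — add T (~~q | ((r | ~s) & ~u)), F (p | ~(~q & ~u)).
F (~~q | ((r | ~s) & ~u)): α-rule — add F ~~q, F ((r | ~s) & ~u).
F (p | ~(~q & ~u)): α-rule — add F p, F ~(~q & ~u).
F ~~q: drop double negation, giving F q.
F ~(~q & ~u): α-rule — add T ~q, T ~u.
T (p | ~(~q & ~u)): β-rule — branch into T p  //  T ~(~q & ~u).
  branch 1 (add T p):
    × closes — contains both p and ~p.
  branch 2 (add T ~(~q & ~u)):
    T (~~q | ((r | ~s) & ~u)): β-rule — branch into T ~~q  //  T ((r | ~s) & ~u).
      branch 2.1 (add T ~~q):
        T ~~q: drop double negation, giving T q.
        × closes — contains both q and ~q.
      branch 2.2 (add T ((r | ~s) & ~u)):
        T ((r | ~s) & ~u): α-rule — add T (r | ~s), T ~u.
        F ((r | ~s) & ~u): β-rule — branch into F (r | ~s)  //  F ~u.
          branch 2.2.1 (add F (r | ~s)):
            F (r | ~s): α-rule — add F r, F ~s.
            T ~(~q & ~u): β-rule — branch into F ~q  //  F ~u.
              branch 2.2.1.1 (add F ~q):
                × closes — contains both q and ~q.
              branch 2.2.1.2 (add F ~u):
                × closes — contains both u and ~u.
          branch 2.2.2 (add F ~u):
            × closes — contains both u and ~u.
All 5 branches close.
Every branch closed, so the negation is unsatisfiable and the formula is valid.

Valid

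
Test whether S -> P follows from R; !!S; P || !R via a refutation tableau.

Yes

Initial set: {R; !!S; (P || !R); !(S -> P)}.
!!S: drop double negation, giving S.
!(S -> P): α-rule — add S, !P.
(P || !R): β-rule — branch into P  //  !R.
  branch 1 (add P):
    × closes — contains both P and !P.
  branch 2 (add !R):
    × closes — contains both R and !R.
All 2 branches close.
Every branch closed, so the premises entail the conclusion.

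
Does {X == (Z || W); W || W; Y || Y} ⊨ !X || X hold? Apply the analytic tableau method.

Initial set: {T (X == (Z || W)); T (W || W); T (Y || Y); F (!X || X)}.
F (!X || X): α-rule — add F !X, F X.
× closes — contains both X and !X.
All 1 branch closes.
Every branch closed, so the premises entail the conclusion.

Yes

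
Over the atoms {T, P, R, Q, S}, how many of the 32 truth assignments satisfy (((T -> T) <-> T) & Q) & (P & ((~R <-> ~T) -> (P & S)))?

3

Initial set: {((((T -> T) <-> T) & Q) & (P & ((~R <-> ~T) -> (P & S))))}.
((((T -> T) <-> T) & Q) & (P & ((~R <-> ~T) -> (P & S)))): α-rule — add (((T -> T) <-> T) & Q), (P & ((~R <-> ~T) -> (P & S))).
(((T -> T) <-> T) & Q): α-rule — add ((T -> T) <-> T), Q.
(P & ((~R <-> ~T) -> (P & S))): α-rule — add P, ((~R <-> ~T) -> (P & S)).
((T -> T) <-> T): β-rule — branch into (T -> T), T  //  ~(T -> T), ~T.
  branch 1 (add (T -> T), T):
    ((~R <-> ~T) -> (P & S)): β-rule — branch into ~(~R <-> ~T)  //  (P & S).
      branch 1.1 (add ~(~R <-> ~T)):
        (T -> T): β-rule — branch into ~T  //  T.
          branch 1.1.1 (add ~T):
            × closes — contains both T and ~T.
          branch 1.1.2 (add T):
            ~(~R <-> ~T): β-rule — branch into ~R, ~~T  //  ~~R, ~T.
              branch 1.1.2.1 (add ~R, ~~T):
                ○ open, literals {P=1, Q=1, R=0, T=1}.
              branch 1.1.2.2 (add ~~R, ~T):
                × closes — contains both T and ~T.
      branch 1.2 (add (P & S)):
        (P & S): α-rule — add P, S.
        (T -> T): β-rule — branch into ~T  //  T.
          branch 1.2.1 (add ~T):
            × closes — contains both T and ~T.
          branch 1.2.2 (add T):
            ○ open, literals {P=1, Q=1, S=1, T=1}.
  branch 2 (add ~(T -> T), ~T):
    ~(T -> T): α-rule — add T, ~T.
    × closes — contains both T and ~T.
4 branches closed, 2 open.
Each open branch fixes some atoms; the unmentioned ones are free. Counting distinct full assignments: branch {P=1, Q=1, R=0, T=1} (S) contributes 2 new; branch {P=1, Q=1, S=1, T=1} (R) contributes 1 new. Total: 3.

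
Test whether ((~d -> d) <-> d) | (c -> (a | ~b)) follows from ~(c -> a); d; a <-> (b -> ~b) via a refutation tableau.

Initial set: {~(c -> a); d; (a <-> (b -> ~b)); ~(((~d -> d) <-> d) | (c -> (a | ~b)))}.
~(c -> a): α-rule — add c, ~a.
~(((~d -> d) <-> d) | (c -> (a | ~b))): α-rule — add ~((~d -> d) <-> d), ~(c -> (a | ~b)).
~(c -> (a | ~b)): α-rule — add c, ~(a | ~b).
~(a | ~b): α-rule — add ~a, ~~b.
(a <-> (b -> ~b)): β-rule — branch into a, (b -> ~b)  //  ~a, ~(b -> ~b).
  branch 1 (add a, (b -> ~b)):
    × closes — contains both a and ~a.
  branch 2 (add ~a, ~(b -> ~b)):
    ~(b -> ~b): α-rule — add b, ~~b.
    ~((~d -> d) <-> d): β-rule — branch into (~d -> d), ~d  //  ~(~d -> d), d.
      branch 2.1 (add (~d -> d), ~d):
        × closes — contains both d and ~d.
      branch 2.2 (add ~(~d -> d), d):
        ~(~d -> d): α-rule — add ~d, ~d.
        × closes — contains both d and ~d.
All 3 branches close.
Every branch closed, so the premises entail the conclusion.

Yes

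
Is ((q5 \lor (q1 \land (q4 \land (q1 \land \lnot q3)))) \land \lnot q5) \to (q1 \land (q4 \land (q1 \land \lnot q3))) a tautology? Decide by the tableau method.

Valid

Assume the negation and expand:
Initial set: {F (((q5 \lor (q1 \land (q4 \land (q1 \land \lnot q3)))) \land \lnot q5) \to (q1 \land (q4 \land (q1 \land \lnot q3))))}.
F (((q5 \lor (q1 \land (q4 \land (q1 \land \lnot q3)))) \land \lnot q5) \to (q1 \land (q4 \land (q1 \land \lnot q3)))): α-rule — add T ((q5 \lor (q1 \land (q4 \land (q1 \land \lnot q3)))) \land \lnot q5), F (q1 \land (q4 \land (q1 \land \lnot q3))).
T ((q5 \lor (q1 \land (q4 \land (q1 \land \lnot q3)))) \land \lnot q5): α-rule — add T (q5 \lor (q1 \land (q4 \land (q1 \land \lnot q3)))), T \lnot q5.
F (q1 \land (q4 \land (q1 \land \lnot q3))): β-rule — branch into F q1  //  F (q4 \land (q1 \land \lnot q3)).
  branch 1 (add F q1):
    T (q5 \lor (q1 \land (q4 \land (q1 \land \lnot q3)))): β-rule — branch into T q5  //  T (q1 \land (q4 \land (q1 \land \lnot q3))).
      branch 1.1 (add T q5):
        × closes — contains both q5 and \lnot q5.
      branch 1.2 (add T (q1 \land (q4 \land (q1 \land \lnot q3)))):
        T (q1 \land (q4 \land (q1 \land \lnot q3))): α-rule — add T q1, T (q4 \land (q1 \land \lnot q3)).
        × closes — contains both q1 and \lnot q1.
  branch 2 (add F (q4 \land (q1 \land \lnot q3))):
    T (q5 \lor (q1 \land (q4 \land (q1 \land \lnot q3)))): β-rule — branch into T q5  //  T (q1 \land (q4 \land (q1 \land \lnot q3))).
      branch 2.1 (add T q5):
        × closes — contains both q5 and \lnot q5.
      branch 2.2 (add T (q1 \land (q4 \land (q1 \land \lnot q3)))):
        T (q1 \land (q4 \land (q1 \land \lnot q3))): α-rule — add T q1, T (q4 \land (q1 \land \lnot q3)).
        T (q4 \land (q1 \land \lnot q3)): α-rule — add T q4, T (q1 \land \lnot q3).
        T (q1 \land \lnot q3): α-rule — add T q1, T \lnot q3.
        F (q4 \land (q1 \land \lnot q3)): β-rule — branch into F q4  //  F (q1 \land \lnot q3).
          branch 2.2.1 (add F q4):
            × closes — contains both q4 and \lnot q4.
          branch 2.2.2 (add F (q1 \land \lnot q3)):
            F (q1 \land \lnot q3): β-rule — branch into F q1  //  F \lnot q3.
              branch 2.2.2.1 (add F q1):
                × closes — contains both q1 and \lnot q1.
              branch 2.2.2.2 (add F \lnot q3):
                × closes — contains both q3 and \lnot q3.
All 6 branches close.
Every branch closed, so the negation is unsatisfiable and the formula is valid.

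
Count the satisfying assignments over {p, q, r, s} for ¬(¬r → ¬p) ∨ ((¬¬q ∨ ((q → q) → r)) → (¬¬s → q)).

14

Initial set: {(¬(¬r → ¬p) ∨ ((¬¬q ∨ ((q → q) → r)) → (¬¬s → q)))}.
(¬(¬r → ¬p) ∨ ((¬¬q ∨ ((q → q) → r)) → (¬¬s → q))): β-rule — branch into ¬(¬r → ¬p)  //  ((¬¬q ∨ ((q → q) → r)) → (¬¬s → q)).
  branch 1 (add ¬(¬r → ¬p)):
    ¬(¬r → ¬p): α-rule — add ¬r, ¬¬p.
    ○ open, literals {p=1, r=0}.
  branch 2 (add ((¬¬q ∨ ((q → q) → r)) → (¬¬s → q))):
    ((¬¬q ∨ ((q → q) → r)) → (¬¬s → q)): β-rule — branch into ¬(¬¬q ∨ ((q → q) → r))  //  (¬¬s → q).
      branch 2.1 (add ¬(¬¬q ∨ ((q → q) → r))):
        ¬(¬¬q ∨ ((q → q) → r)): α-rule — add ¬¬¬q, ¬((q → q) → r).
        ¬¬¬q: drop double negation, giving ¬q.
        ¬((q → q) → r): α-rule — add (q → q), ¬r.
        (q → q): β-rule — branch into ¬q  //  q.
          branch 2.1.1 (add ¬q):
            ○ open, literals {q=0, r=0}.
          branch 2.1.2 (add q):
            × closes — contains both q and ¬q.
      branch 2.2 (add (¬¬s → q)):
        (¬¬s → q): β-rule — branch into ¬¬¬s  //  q.
          branch 2.2.1 (add ¬¬¬s):
            ¬¬¬s: drop double negation, giving ¬s.
            ○ open, literals {s=0}.
          branch 2.2.2 (add q):
            ○ open, literals {q=1}.
1 branch closed, 4 open.
Each open branch fixes some atoms; the unmentioned ones are free. Counting distinct full assignments: branch {p=1, r=0} (q, s) contributes 4 new; branch {q=0, r=0} (p, s) contributes 2 new; branch {s=0} (p, q, r) contributes 5 new; branch {q=1} (p, r, s) contributes 3 new. Total: 14.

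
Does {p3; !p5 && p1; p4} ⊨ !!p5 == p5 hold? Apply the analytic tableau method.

Yes

Initial set: {T p3; T (!p5 && p1); T p4; F (!!p5 == p5)}.
T (!p5 && p1): α-rule — add T !p5, T p1.
F (!!p5 == p5): β-rule — branch into T !!p5, F p5  //  F !!p5, T p5.
  branch 1 (add T !!p5, F p5):
    T !!p5: drop double negation, giving T p5.
    × closes — contains both p5 and !p5.
  branch 2 (add F !!p5, T p5):
    × closes — contains both p5 and !p5.
All 2 branches close.
Every branch closed, so the premises entail the conclusion.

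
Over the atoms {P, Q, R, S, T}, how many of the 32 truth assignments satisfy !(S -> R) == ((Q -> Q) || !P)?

8

Initial set: {T (!(S -> R) == ((Q -> Q) || !P))}.
T (!(S -> R) == ((Q -> Q) || !P)): β-rule — branch into T !(S -> R), T ((Q -> Q) || !P)  //  F !(S -> R), F ((Q -> Q) || !P).
  branch 1 (add T !(S -> R), T ((Q -> Q) || !P)):
    T !(S -> R): α-rule — add T S, F R.
    T ((Q -> Q) || !P): β-rule — branch into T (Q -> Q)  //  T !P.
      branch 1.1 (add T (Q -> Q)):
        T (Q -> Q): β-rule — branch into F Q  //  T Q.
          branch 1.1.1 (add F Q):
            ○ open, literals {Q=0, R=0, S=1}.
          branch 1.1.2 (add T Q):
            ○ open, literals {Q=1, R=0, S=1}.
      branch 1.2 (add T !P):
        ○ open, literals {P=0, R=0, S=1}.
  branch 2 (add F !(S -> R), F ((Q -> Q) || !P)):
    F ((Q -> Q) || !P): α-rule — add F (Q -> Q), F !P.
    F (Q -> Q): α-rule — add T Q, F Q.
    × closes — contains both Q and !Q.
1 branch closed, 3 open.
Each open branch fixes some atoms; the unmentioned ones are free. Counting distinct full assignments: branch {Q=0, R=0, S=1} (P, T) contributes 4 new; branch {Q=1, R=0, S=1} (P, T) contributes 4 new; branch {P=0, R=0, S=1} (Q, T) contributes 0 new. Total: 8.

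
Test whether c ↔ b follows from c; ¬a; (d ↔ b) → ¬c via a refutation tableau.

No

Initial set: {c; ¬a; ((d ↔ b) → ¬c); ¬(c ↔ b)}.
((d ↔ b) → ¬c): β-rule — branch into ¬(d ↔ b)  //  ¬c.
  branch 1 (add ¬(d ↔ b)):
    ¬(c ↔ b): β-rule — branch into c, ¬b  //  ¬c, b.
      branch 1.1 (add c, ¬b):
        ¬(d ↔ b): β-rule — branch into d, ¬b  //  ¬d, b.
          branch 1.1.1 (add d, ¬b):
            ○ open, literals {a=0, b=0, c=1, d=1}.
          branch 1.1.2 (add ¬d, b):
            × closes — contains both b and ¬b.
      branch 1.2 (add ¬c, b):
        × closes — contains both c and ¬c.
  branch 2 (add ¬c):
    × closes — contains both c and ¬c.
3 branches closed, 1 open.
An open branch gives a countermodel: a=0, b=0, c=1, d=1 (unmentioned atoms arbitrary); the premises hold there but the conclusion fails.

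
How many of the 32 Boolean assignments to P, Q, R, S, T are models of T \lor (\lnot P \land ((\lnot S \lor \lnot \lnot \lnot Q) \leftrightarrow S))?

18

Initial set: {(T \lor (\lnot P \land ((\lnot S \lor \lnot \lnot \lnot Q) \leftrightarrow S)))}.
(T \lor (\lnot P \land ((\lnot S \lor \lnot \lnot \lnot Q) \leftrightarrow S))): β-rule — branch into T  //  (\lnot P \land ((\lnot S \lor \lnot \lnot \lnot Q) \leftrightarrow S)).
  branch 1 (add T):
    ○ open, literals {T=T}.
  branch 2 (add (\lnot P \land ((\lnot S \lor \lnot \lnot \lnot Q) \leftrightarrow S))):
    (\lnot P \land ((\lnot S \lor \lnot \lnot \lnot Q) \leftrightarrow S)): α-rule — add \lnot P, ((\lnot S \lor \lnot \lnot \lnot Q) \leftrightarrow S).
    ((\lnot S \lor \lnot \lnot \lnot Q) \leftrightarrow S): β-rule — branch into (\lnot S \lor \lnot \lnot \lnot Q), S  //  \lnot (\lnot S \lor \lnot \lnot \lnot Q), \lnot S.
      branch 2.1 (add (\lnot S \lor \lnot \lnot \lnot Q), S):
        (\lnot S \lor \lnot \lnot \lnot Q): β-rule — branch into \lnot S  //  \lnot \lnot \lnot Q.
          branch 2.1.1 (add \lnot S):
            × closes — contains both S and \lnot S.
          branch 2.1.2 (add \lnot \lnot \lnot Q):
            \lnot \lnot \lnot Q: drop double negation, giving \lnot Q.
            ○ open, literals {P=F, Q=F, S=T}.
      branch 2.2 (add \lnot (\lnot S \lor \lnot \lnot \lnot Q), \lnot S):
        \lnot (\lnot S \lor \lnot \lnot \lnot Q): α-rule — add \lnot \lnot S, \lnot \lnot \lnot \lnot Q.
        × closes — contains both S and \lnot S.
2 branches closed, 2 open.
Each open branch fixes some atoms; the unmentioned ones are free. Counting distinct full assignments: branch {T=T} (P, Q, R, S) contributes 16 new; branch {P=F, Q=F, S=T} (R, T) contributes 2 new. Total: 18.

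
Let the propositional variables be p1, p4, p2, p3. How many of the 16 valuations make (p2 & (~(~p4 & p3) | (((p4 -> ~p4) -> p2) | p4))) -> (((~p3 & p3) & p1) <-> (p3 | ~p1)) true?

10

Initial set: {((p2 & (~(~p4 & p3) | (((p4 -> ~p4) -> p2) | p4))) -> (((~p3 & p3) & p1) <-> (p3 | ~p1)))}.
((p2 & (~(~p4 & p3) | (((p4 -> ~p4) -> p2) | p4))) -> (((~p3 & p3) & p1) <-> (p3 | ~p1))): β-rule — branch into ~(p2 & (~(~p4 & p3) | (((p4 -> ~p4) -> p2) | p4)))  //  (((~p3 & p3) & p1) <-> (p3 | ~p1)).
  branch 1 (add ~(p2 & (~(~p4 & p3) | (((p4 -> ~p4) -> p2) | p4)))):
    ~(p2 & (~(~p4 & p3) | (((p4 -> ~p4) -> p2) | p4))): β-rule — branch into ~p2  //  ~(~(~p4 & p3) | (((p4 -> ~p4) -> p2) | p4)).
      branch 1.1 (add ~p2):
        ○ open, literals {p2=false}.
      branch 1.2 (add ~(~(~p4 & p3) | (((p4 -> ~p4) -> p2) | p4))):
        ~(~(~p4 & p3) | (((p4 -> ~p4) -> p2) | p4)): α-rule — add ~~(~p4 & p3), ~(((p4 -> ~p4) -> p2) | p4).
        ~~(~p4 & p3): α-rule — add ~p4, p3.
        ~(((p4 -> ~p4) -> p2) | p4): α-rule — add ~((p4 -> ~p4) -> p2), ~p4.
        ~((p4 -> ~p4) -> p2): α-rule — add (p4 -> ~p4), ~p2.
        (p4 -> ~p4): β-rule — branch into ~p4  //  ~p4.
          branch 1.2.1 (add ~p4):
            ○ open, literals {p2=false, p3=true, p4=false}.
          branch 1.2.2 (add ~p4):
            ○ open, literals {p2=false, p3=true, p4=false}.
  branch 2 (add (((~p3 & p3) & p1) <-> (p3 | ~p1))):
    (((~p3 & p3) & p1) <-> (p3 | ~p1)): β-rule — branch into ((~p3 & p3) & p1), (p3 | ~p1)  //  ~((~p3 & p3) & p1), ~(p3 | ~p1).
      branch 2.1 (add ((~p3 & p3) & p1), (p3 | ~p1)):
        ((~p3 & p3) & p1): α-rule — add (~p3 & p3), p1.
        (~p3 & p3): α-rule — add ~p3, p3.
        × closes — contains both p3 and ~p3.
      branch 2.2 (add ~((~p3 & p3) & p1), ~(p3 | ~p1)):
        ~(p3 | ~p1): α-rule — add ~p3, ~~p1.
        ~((~p3 & p3) & p1): β-rule — branch into ~(~p3 & p3)  //  ~p1.
          branch 2.2.1 (add ~(~p3 & p3)):
            ~(~p3 & p3): β-rule — branch into ~~p3  //  ~p3.
              branch 2.2.1.1 (add ~~p3):
                × closes — contains both p3 and ~p3.
              branch 2.2.1.2 (add ~p3):
                ○ open, literals {p1=true, p3=false}.
          branch 2.2.2 (add ~p1):
            × closes — contains both p1 and ~p1.
3 branches closed, 4 open.
Each open branch fixes some atoms; the unmentioned ones are free. Counting distinct full assignments: branch {p2=false} (p1, p4, p3) contributes 8 new; branch {p2=false, p3=true, p4=false} (p1) contributes 0 new; branch {p2=false, p3=true, p4=false} (p1) contributes 0 new; branch {p1=true, p3=false} (p4, p2) contributes 2 new. Total: 10.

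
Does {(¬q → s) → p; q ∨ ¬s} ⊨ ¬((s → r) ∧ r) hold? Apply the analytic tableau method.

No

Initial set: {T ((¬q → s) → p); T (q ∨ ¬s); F ¬((s → r) ∧ r)}.
F ¬((s → r) ∧ r): α-rule — add T (s → r), T r.
T ((¬q → s) → p): β-rule — branch into F (¬q → s)  //  T p.
  branch 1 (add F (¬q → s)):
    F (¬q → s): α-rule — add T ¬q, F s.
    T (q ∨ ¬s): β-rule — branch into T q  //  T ¬s.
      branch 1.1 (add T q):
        × closes — contains both q and ¬q.
      branch 1.2 (add T ¬s):
        T (s → r): β-rule — branch into F s  //  T r.
          branch 1.2.1 (add F s):
            ○ open, literals {q=0, r=1, s=0}.
          branch 1.2.2 (add T r):
            ○ open, literals {q=0, r=1, s=0}.
  branch 2 (add T p):
    T (q ∨ ¬s): β-rule — branch into T q  //  T ¬s.
      branch 2.1 (add T q):
        T (s → r): β-rule — branch into F s  //  T r.
          branch 2.1.1 (add F s):
            ○ open, literals {p=1, q=1, r=1, s=0}.
          branch 2.1.2 (add T r):
            ○ open, literals {p=1, q=1, r=1}.
      branch 2.2 (add T ¬s):
        T (s → r): β-rule — branch into F s  //  T r.
          branch 2.2.1 (add F s):
            ○ open, literals {p=1, r=1, s=0}.
          branch 2.2.2 (add T r):
            ○ open, literals {p=1, r=1, s=0}.
1 branch closed, 6 open.
An open branch gives a countermodel: q=0, r=1, s=0 (unmentioned atoms arbitrary); the premises hold there but the conclusion fails.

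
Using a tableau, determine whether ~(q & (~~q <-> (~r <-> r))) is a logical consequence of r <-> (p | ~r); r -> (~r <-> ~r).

Initial set: {(r <-> (p | ~r)); (r -> (~r <-> ~r)); ~~(q & (~~q <-> (~r <-> r)))}.
~~(q & (~~q <-> (~r <-> r))): α-rule — add q, (~~q <-> (~r <-> r)).
(r <-> (p | ~r)): β-rule — branch into r, (p | ~r)  //  ~r, ~(p | ~r).
  branch 1 (add r, (p | ~r)):
    (r -> (~r <-> ~r)): β-rule — branch into ~r  //  (~r <-> ~r).
      branch 1.1 (add ~r):
        × closes — contains both r and ~r.
      branch 1.2 (add (~r <-> ~r)):
        (~~q <-> (~r <-> r)): β-rule — branch into ~~q, (~r <-> r)  //  ~~~q, ~(~r <-> r).
          branch 1.2.1 (add ~~q, (~r <-> r)):
            ~~q: drop double negation, giving q.
            (p | ~r): β-rule — branch into p  //  ~r.
              branch 1.2.1.1 (add p):
                (~r <-> ~r): β-rule — branch into ~r, ~r  //  ~~r, ~~r.
                  branch 1.2.1.1.1 (add ~r, ~r):
                    × closes — contains both r and ~r.
                  branch 1.2.1.1.2 (add ~~r, ~~r):
                    (~r <-> r): β-rule — branch into ~r, r  //  ~~r, ~r.
                      branch 1.2.1.1.2.1 (add ~r, r):
                        × closes — contains both r and ~r.
                      branch 1.2.1.1.2.2 (add ~~r, ~r):
                        × closes — contains both r and ~r.
              branch 1.2.1.2 (add ~r):
                × closes — contains both r and ~r.
          branch 1.2.2 (add ~~~q, ~(~r <-> r)):
            ~~~q: drop double negation, giving ~q.
            × closes — contains both q and ~q.
  branch 2 (add ~r, ~(p | ~r)):
    ~(p | ~r): α-rule — add ~p, ~~r.
    × closes — contains both r and ~r.
All 7 branches close.
Every branch closed, so the premises entail the conclusion.

Yes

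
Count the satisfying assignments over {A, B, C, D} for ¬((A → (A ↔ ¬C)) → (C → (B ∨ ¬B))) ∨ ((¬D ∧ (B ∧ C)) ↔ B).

Initial set: {T (¬((A → (A ↔ ¬C)) → (C → (B ∨ ¬B))) ∨ ((¬D ∧ (B ∧ C)) ↔ B))}.
T (¬((A → (A ↔ ¬C)) → (C → (B ∨ ¬B))) ∨ ((¬D ∧ (B ∧ C)) ↔ B)): β-rule — branch into T ¬((A → (A ↔ ¬C)) → (C → (B ∨ ¬B)))  //  T ((¬D ∧ (B ∧ C)) ↔ B).
  branch 1 (add T ¬((A → (A ↔ ¬C)) → (C → (B ∨ ¬B)))):
    T ¬((A → (A ↔ ¬C)) → (C → (B ∨ ¬B))): α-rule — add T (A → (A ↔ ¬C)), F (C → (B ∨ ¬B)).
    F (C → (B ∨ ¬B)): α-rule — add T C, F (B ∨ ¬B).
    F (B ∨ ¬B): α-rule — add F B, F ¬B.
    × closes — contains both B and ¬B.
  branch 2 (add T ((¬D ∧ (B ∧ C)) ↔ B)):
    T ((¬D ∧ (B ∧ C)) ↔ B): β-rule — branch into T (¬D ∧ (B ∧ C)), T B  //  F (¬D ∧ (B ∧ C)), F B.
      branch 2.1 (add T (¬D ∧ (B ∧ C)), T B):
        T (¬D ∧ (B ∧ C)): α-rule — add T ¬D, T (B ∧ C).
        T (B ∧ C): α-rule — add T B, T C.
        ○ open, literals {B=true, C=true, D=false}.
      branch 2.2 (add F (¬D ∧ (B ∧ C)), F B):
        F (¬D ∧ (B ∧ C)): β-rule — branch into F ¬D  //  F (B ∧ C).
          branch 2.2.1 (add F ¬D):
            ○ open, literals {B=false, D=true}.
          branch 2.2.2 (add F (B ∧ C)):
            F (B ∧ C): β-rule — branch into F B  //  F C.
              branch 2.2.2.1 (add F B):
                ○ open, literals {B=false}.
              branch 2.2.2.2 (add F C):
                ○ open, literals {B=false, C=false}.
1 branch closed, 4 open.
Each open branch fixes some atoms; the unmentioned ones are free. Counting distinct full assignments: branch {B=true, C=true, D=false} (A) contributes 2 new; branch {B=false, D=true} (A, C) contributes 4 new; branch {B=false} (A, C, D) contributes 4 new; branch {B=false, C=false} (A, D) contributes 0 new. Total: 10.

10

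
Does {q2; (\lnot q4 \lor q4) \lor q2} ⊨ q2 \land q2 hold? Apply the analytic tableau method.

Initial set: {q2; ((\lnot q4 \lor q4) \lor q2); \lnot (q2 \land q2)}.
((\lnot q4 \lor q4) \lor q2): β-rule — branch into (\lnot q4 \lor q4)  //  q2.
  branch 1 (add (\lnot q4 \lor q4)):
    \lnot (q2 \land q2): β-rule — branch into \lnot q2  //  \lnot q2.
      branch 1.1 (add \lnot q2):
        × closes — contains both q2 and \lnot q2.
      branch 1.2 (add \lnot q2):
        × closes — contains both q2 and \lnot q2.
  branch 2 (add q2):
    \lnot (q2 \land q2): β-rule — branch into \lnot q2  //  \lnot q2.
      branch 2.1 (add \lnot q2):
        × closes — contains both q2 and \lnot q2.
      branch 2.2 (add \lnot q2):
        × closes — contains both q2 and \lnot q2.
All 4 branches close.
Every branch closed, so the premises entail the conclusion.

Yes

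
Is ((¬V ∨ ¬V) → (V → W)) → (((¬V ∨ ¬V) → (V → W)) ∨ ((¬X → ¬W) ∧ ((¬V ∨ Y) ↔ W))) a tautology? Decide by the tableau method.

Valid

Assume the negation and expand:
Initial set: {¬(((¬V ∨ ¬V) → (V → W)) → (((¬V ∨ ¬V) → (V → W)) ∨ ((¬X → ¬W) ∧ ((¬V ∨ Y) ↔ W))))}.
¬(((¬V ∨ ¬V) → (V → W)) → (((¬V ∨ ¬V) → (V → W)) ∨ ((¬X → ¬W) ∧ ((¬V ∨ Y) ↔ W)))): α-rule — add ((¬V ∨ ¬V) → (V → W)), ¬(((¬V ∨ ¬V) → (V → W)) ∨ ((¬X → ¬W) ∧ ((¬V ∨ Y) ↔ W))).
¬(((¬V ∨ ¬V) → (V → W)) ∨ ((¬X → ¬W) ∧ ((¬V ∨ Y) ↔ W))): α-rule — add ¬((¬V ∨ ¬V) → (V → W)), ¬((¬X → ¬W) ∧ ((¬V ∨ Y) ↔ W)).
¬((¬V ∨ ¬V) → (V → W)): α-rule — add (¬V ∨ ¬V), ¬(V → W).
¬(V → W): α-rule — add V, ¬W.
((¬V ∨ ¬V) → (V → W)): β-rule — branch into ¬(¬V ∨ ¬V)  //  (V → W).
  branch 1 (add ¬(¬V ∨ ¬V)):
    ¬(¬V ∨ ¬V): α-rule — add ¬¬V, ¬¬V.
    ¬((¬X → ¬W) ∧ ((¬V ∨ Y) ↔ W)): β-rule — branch into ¬(¬X → ¬W)  //  ¬((¬V ∨ Y) ↔ W).
      branch 1.1 (add ¬(¬X → ¬W)):
        ¬(¬X → ¬W): α-rule — add ¬X, ¬¬W.
        × closes — contains both W and ¬W.
      branch 1.2 (add ¬((¬V ∨ Y) ↔ W)):
        (¬V ∨ ¬V): β-rule — branch into ¬V  //  ¬V.
          branch 1.2.1 (add ¬V):
            × closes — contains both V and ¬V.
          branch 1.2.2 (add ¬V):
            × closes — contains both V and ¬V.
  branch 2 (add (V → W)):
    ¬((¬X → ¬W) ∧ ((¬V ∨ Y) ↔ W)): β-rule — branch into ¬(¬X → ¬W)  //  ¬((¬V ∨ Y) ↔ W).
      branch 2.1 (add ¬(¬X → ¬W)):
        ¬(¬X → ¬W): α-rule — add ¬X, ¬¬W.
        × closes — contains both W and ¬W.
      branch 2.2 (add ¬((¬V ∨ Y) ↔ W)):
        (¬V ∨ ¬V): β-rule — branch into ¬V  //  ¬V.
          branch 2.2.1 (add ¬V):
            × closes — contains both V and ¬V.
          branch 2.2.2 (add ¬V):
            × closes — contains both V and ¬V.
All 6 branches close.
Every branch closed, so the negation is unsatisfiable and the formula is valid.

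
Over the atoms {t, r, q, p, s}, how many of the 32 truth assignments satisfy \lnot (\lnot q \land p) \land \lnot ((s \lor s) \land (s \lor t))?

Initial set: {(\lnot (\lnot q \land p) \land \lnot ((s \lor s) \land (s \lor t)))}.
(\lnot (\lnot q \land p) \land \lnot ((s \lor s) \land (s \lor t))): α-rule — add \lnot (\lnot q \land p), \lnot ((s \lor s) \land (s \lor t)).
\lnot (\lnot q \land p): β-rule — branch into \lnot \lnot q  //  \lnot p.
  branch 1 (add \lnot \lnot q):
    \lnot ((s \lor s) \land (s \lor t)): β-rule — branch into \lnot (s \lor s)  //  \lnot (s \lor t).
      branch 1.1 (add \lnot (s \lor s)):
        \lnot (s \lor s): α-rule — add \lnot s, \lnot s.
        ○ open, literals {q=true, s=false}.
      branch 1.2 (add \lnot (s \lor t)):
        \lnot (s \lor t): α-rule — add \lnot s, \lnot t.
        ○ open, literals {q=true, s=false, t=false}.
  branch 2 (add \lnot p):
    \lnot ((s \lor s) \land (s \lor t)): β-rule — branch into \lnot (s \lor s)  //  \lnot (s \lor t).
      branch 2.1 (add \lnot (s \lor s)):
        \lnot (s \lor s): α-rule — add \lnot s, \lnot s.
        ○ open, literals {p=false, s=false}.
      branch 2.2 (add \lnot (s \lor t)):
        \lnot (s \lor t): α-rule — add \lnot s, \lnot t.
        ○ open, literals {p=false, s=false, t=false}.
0 branches closed, 4 open.
Each open branch fixes some atoms; the unmentioned ones are free. Counting distinct full assignments: branch {q=true, s=false} (t, r, p) contributes 8 new; branch {q=true, s=false, t=false} (r, p) contributes 0 new; branch {p=false, s=false} (t, r, q) contributes 4 new; branch {p=false, s=false, t=false} (r, q) contributes 0 new. Total: 12.

12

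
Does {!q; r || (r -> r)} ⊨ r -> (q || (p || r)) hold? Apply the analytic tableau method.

Initial set: {!q; (r || (r -> r)); !(r -> (q || (p || r)))}.
!(r -> (q || (p || r))): α-rule — add r, !(q || (p || r)).
!(q || (p || r)): α-rule — add !q, !(p || r).
!(p || r): α-rule — add !p, !r.
× closes — contains both r and !r.
All 1 branch closes.
Every branch closed, so the premises entail the conclusion.

Yes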